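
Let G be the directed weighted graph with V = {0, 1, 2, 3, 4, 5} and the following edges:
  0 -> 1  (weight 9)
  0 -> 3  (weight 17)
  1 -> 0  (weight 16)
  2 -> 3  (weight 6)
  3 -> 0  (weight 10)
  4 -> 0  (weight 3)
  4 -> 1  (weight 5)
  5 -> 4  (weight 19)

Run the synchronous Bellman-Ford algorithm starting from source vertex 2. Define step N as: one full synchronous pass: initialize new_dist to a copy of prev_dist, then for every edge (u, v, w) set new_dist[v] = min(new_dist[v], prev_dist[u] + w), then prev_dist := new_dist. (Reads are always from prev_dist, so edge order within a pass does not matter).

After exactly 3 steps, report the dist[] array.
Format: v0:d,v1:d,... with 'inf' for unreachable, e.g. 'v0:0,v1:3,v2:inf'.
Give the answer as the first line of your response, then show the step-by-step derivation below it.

v0:16,v1:25,v2:0,v3:6,v4:inf,v5:inf

step 1: dist = v0:inf,v1:inf,v2:0,v3:6,v4:inf,v5:inf
step 2: dist = v0:16,v1:inf,v2:0,v3:6,v4:inf,v5:inf
step 3: dist = v0:16,v1:25,v2:0,v3:6,v4:inf,v5:inf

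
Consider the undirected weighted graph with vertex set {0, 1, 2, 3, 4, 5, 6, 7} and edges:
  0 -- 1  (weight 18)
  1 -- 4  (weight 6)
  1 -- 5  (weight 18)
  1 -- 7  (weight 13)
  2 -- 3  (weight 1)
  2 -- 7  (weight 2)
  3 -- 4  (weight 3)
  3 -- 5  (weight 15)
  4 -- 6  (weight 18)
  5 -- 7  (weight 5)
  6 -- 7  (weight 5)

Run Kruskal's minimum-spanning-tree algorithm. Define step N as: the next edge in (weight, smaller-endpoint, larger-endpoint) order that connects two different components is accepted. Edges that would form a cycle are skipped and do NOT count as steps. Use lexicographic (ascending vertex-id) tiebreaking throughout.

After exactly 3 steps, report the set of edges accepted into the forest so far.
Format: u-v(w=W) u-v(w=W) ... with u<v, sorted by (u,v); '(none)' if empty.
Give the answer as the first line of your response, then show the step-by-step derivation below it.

2-3(w=1) 2-7(w=2) 3-4(w=3)

step 1: add edge 2-3 (w=1); MST = {2-3(w=1)}
step 2: add edge 2-7 (w=2); MST = {2-3(w=1) 2-7(w=2)}
step 3: add edge 3-4 (w=3); MST = {2-3(w=1) 2-7(w=2) 3-4(w=3)}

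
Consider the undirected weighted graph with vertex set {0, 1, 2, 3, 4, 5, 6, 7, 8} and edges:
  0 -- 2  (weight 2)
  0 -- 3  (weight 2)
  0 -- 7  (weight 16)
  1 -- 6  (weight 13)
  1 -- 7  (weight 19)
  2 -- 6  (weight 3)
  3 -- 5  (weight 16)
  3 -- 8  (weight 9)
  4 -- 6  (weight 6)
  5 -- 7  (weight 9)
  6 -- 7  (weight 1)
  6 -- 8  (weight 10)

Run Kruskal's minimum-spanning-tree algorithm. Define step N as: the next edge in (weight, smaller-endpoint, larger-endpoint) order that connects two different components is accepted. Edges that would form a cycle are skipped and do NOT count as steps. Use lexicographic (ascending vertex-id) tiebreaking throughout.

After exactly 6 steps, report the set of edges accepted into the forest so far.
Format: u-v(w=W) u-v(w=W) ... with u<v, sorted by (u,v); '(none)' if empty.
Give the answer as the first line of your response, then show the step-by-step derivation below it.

0-2(w=2) 0-3(w=2) 2-6(w=3) 3-8(w=9) 4-6(w=6) 6-7(w=1)

step 1: add edge 6-7 (w=1); MST = {6-7(w=1)}
step 2: add edge 0-2 (w=2); MST = {0-2(w=2) 6-7(w=1)}
step 3: add edge 0-3 (w=2); MST = {0-2(w=2) 0-3(w=2) 6-7(w=1)}
step 4: add edge 2-6 (w=3); MST = {0-2(w=2) 0-3(w=2) 2-6(w=3) 6-7(w=1)}
step 5: add edge 4-6 (w=6); MST = {0-2(w=2) 0-3(w=2) 2-6(w=3) 4-6(w=6) 6-7(w=1)}
step 6: add edge 3-8 (w=9); MST = {0-2(w=2) 0-3(w=2) 2-6(w=3) 3-8(w=9) 4-6(w=6) 6-7(w=1)}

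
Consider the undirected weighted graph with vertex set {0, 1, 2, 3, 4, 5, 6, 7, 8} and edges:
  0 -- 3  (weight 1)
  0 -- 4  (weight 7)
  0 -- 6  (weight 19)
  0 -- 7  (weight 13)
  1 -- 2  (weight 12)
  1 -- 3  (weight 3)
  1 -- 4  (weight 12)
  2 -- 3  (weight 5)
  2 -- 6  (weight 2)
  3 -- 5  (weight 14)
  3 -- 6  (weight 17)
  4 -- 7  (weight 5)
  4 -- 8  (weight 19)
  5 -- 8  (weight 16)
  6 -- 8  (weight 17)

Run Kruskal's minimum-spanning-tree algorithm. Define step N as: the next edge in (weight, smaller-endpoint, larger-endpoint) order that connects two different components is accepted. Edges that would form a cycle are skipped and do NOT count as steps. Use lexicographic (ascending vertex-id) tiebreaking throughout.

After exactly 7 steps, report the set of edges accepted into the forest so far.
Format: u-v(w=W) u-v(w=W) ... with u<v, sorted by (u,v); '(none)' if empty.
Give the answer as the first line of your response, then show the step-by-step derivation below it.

0-3(w=1) 0-4(w=7) 1-3(w=3) 2-3(w=5) 2-6(w=2) 3-5(w=14) 4-7(w=5)

step 1: add edge 0-3 (w=1); MST = {0-3(w=1)}
step 2: add edge 2-6 (w=2); MST = {0-3(w=1) 2-6(w=2)}
step 3: add edge 1-3 (w=3); MST = {0-3(w=1) 1-3(w=3) 2-6(w=2)}
step 4: add edge 2-3 (w=5); MST = {0-3(w=1) 1-3(w=3) 2-3(w=5) 2-6(w=2)}
step 5: add edge 4-7 (w=5); MST = {0-3(w=1) 1-3(w=3) 2-3(w=5) 2-6(w=2) 4-7(w=5)}
step 6: add edge 0-4 (w=7); MST = {0-3(w=1) 0-4(w=7) 1-3(w=3) 2-3(w=5) 2-6(w=2) 4-7(w=5)}
step 7: add edge 3-5 (w=14); MST = {0-3(w=1) 0-4(w=7) 1-3(w=3) 2-3(w=5) 2-6(w=2) 3-5(w=14) 4-7(w=5)}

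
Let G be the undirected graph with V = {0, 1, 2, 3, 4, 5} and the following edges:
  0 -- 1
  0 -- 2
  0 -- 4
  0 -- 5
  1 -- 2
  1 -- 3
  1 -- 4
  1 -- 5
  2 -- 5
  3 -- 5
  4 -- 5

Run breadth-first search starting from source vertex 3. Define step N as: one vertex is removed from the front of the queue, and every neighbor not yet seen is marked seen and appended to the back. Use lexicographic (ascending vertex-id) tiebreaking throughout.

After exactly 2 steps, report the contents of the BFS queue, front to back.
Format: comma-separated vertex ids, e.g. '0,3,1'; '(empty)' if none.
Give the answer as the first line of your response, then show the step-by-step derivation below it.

5,0,2,4

step 1: dequeue 3; queue=[1,5]; order=3
step 2: dequeue 1; queue=[5,0,2,4]; order=3,1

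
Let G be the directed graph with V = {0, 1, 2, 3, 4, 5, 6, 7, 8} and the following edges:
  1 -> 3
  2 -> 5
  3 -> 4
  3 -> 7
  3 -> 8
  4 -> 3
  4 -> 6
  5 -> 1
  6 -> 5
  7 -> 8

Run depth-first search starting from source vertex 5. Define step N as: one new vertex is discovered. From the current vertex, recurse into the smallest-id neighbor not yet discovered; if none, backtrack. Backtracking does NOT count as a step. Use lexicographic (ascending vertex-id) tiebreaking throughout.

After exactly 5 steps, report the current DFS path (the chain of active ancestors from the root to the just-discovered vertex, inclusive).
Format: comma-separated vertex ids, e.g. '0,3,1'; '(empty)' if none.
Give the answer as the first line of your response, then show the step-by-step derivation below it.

5,1,3,4,6

step 1: discover 5; path=5; order=5
step 2: discover 1; path=5>1; order=5,1
step 3: discover 3; path=5>1>3; order=5,1,3
step 4: discover 4; path=5>1>3>4; order=5,1,3,4
step 5: discover 6; path=5>1>3>4>6; order=5,1,3,4,6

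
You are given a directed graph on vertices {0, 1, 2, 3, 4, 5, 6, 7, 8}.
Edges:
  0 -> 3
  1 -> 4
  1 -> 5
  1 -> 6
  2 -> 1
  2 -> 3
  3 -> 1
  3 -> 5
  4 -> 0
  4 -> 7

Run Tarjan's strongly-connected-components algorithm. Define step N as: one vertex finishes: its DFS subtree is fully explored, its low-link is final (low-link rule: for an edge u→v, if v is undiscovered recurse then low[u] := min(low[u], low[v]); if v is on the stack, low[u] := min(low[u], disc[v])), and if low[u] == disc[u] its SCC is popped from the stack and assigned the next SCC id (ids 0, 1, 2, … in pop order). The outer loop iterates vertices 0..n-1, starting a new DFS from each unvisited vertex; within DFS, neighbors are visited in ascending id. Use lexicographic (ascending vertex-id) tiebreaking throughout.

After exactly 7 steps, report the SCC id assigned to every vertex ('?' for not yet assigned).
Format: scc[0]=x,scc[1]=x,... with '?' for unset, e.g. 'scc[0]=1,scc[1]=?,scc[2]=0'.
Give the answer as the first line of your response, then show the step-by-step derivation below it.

scc[0]=3,scc[1]=3,scc[2]=?,scc[3]=3,scc[4]=3,scc[5]=1,scc[6]=2,scc[7]=0,scc[8]=?

step 1: low=(low[0]=0,low[1]=2,low[2]=?,low[3]=1,low[4]=0,low[5]=?,low[6]=?,low[7]=4,low[8]=?); scc=(scc[0]=?,scc[1]=?,scc[2]=?,scc[3]=?,scc[4]=?,scc[5]=?,scc[6]=?,scc[7]=0,scc[8]=?)
step 2: low=(low[0]=0,low[1]=2,low[2]=?,low[3]=1,low[4]=0,low[5]=?,low[6]=?,low[7]=4,low[8]=?); scc=(scc[0]=?,scc[1]=?,scc[2]=?,scc[3]=?,scc[4]=?,scc[5]=?,scc[6]=?,scc[7]=0,scc[8]=?)
step 3: low=(low[0]=0,low[1]=0,low[2]=?,low[3]=1,low[4]=0,low[5]=5,low[6]=?,low[7]=4,low[8]=?); scc=(scc[0]=?,scc[1]=?,scc[2]=?,scc[3]=?,scc[4]=?,scc[5]=1,scc[6]=?,scc[7]=0,scc[8]=?)
step 4: low=(low[0]=0,low[1]=0,low[2]=?,low[3]=1,low[4]=0,low[5]=5,low[6]=6,low[7]=4,low[8]=?); scc=(scc[0]=?,scc[1]=?,scc[2]=?,scc[3]=?,scc[4]=?,scc[5]=1,scc[6]=2,scc[7]=0,scc[8]=?)
step 5: low=(low[0]=0,low[1]=0,low[2]=?,low[3]=1,low[4]=0,low[5]=5,low[6]=6,low[7]=4,low[8]=?); scc=(scc[0]=?,scc[1]=?,scc[2]=?,scc[3]=?,scc[4]=?,scc[5]=1,scc[6]=2,scc[7]=0,scc[8]=?)
step 6: low=(low[0]=0,low[1]=0,low[2]=?,low[3]=0,low[4]=0,low[5]=5,low[6]=6,low[7]=4,low[8]=?); scc=(scc[0]=?,scc[1]=?,scc[2]=?,scc[3]=?,scc[4]=?,scc[5]=1,scc[6]=2,scc[7]=0,scc[8]=?)
step 7: low=(low[0]=0,low[1]=0,low[2]=?,low[3]=0,low[4]=0,low[5]=5,low[6]=6,low[7]=4,low[8]=?); scc=(scc[0]=3,scc[1]=3,scc[2]=?,scc[3]=3,scc[4]=3,scc[5]=1,scc[6]=2,scc[7]=0,scc[8]=?)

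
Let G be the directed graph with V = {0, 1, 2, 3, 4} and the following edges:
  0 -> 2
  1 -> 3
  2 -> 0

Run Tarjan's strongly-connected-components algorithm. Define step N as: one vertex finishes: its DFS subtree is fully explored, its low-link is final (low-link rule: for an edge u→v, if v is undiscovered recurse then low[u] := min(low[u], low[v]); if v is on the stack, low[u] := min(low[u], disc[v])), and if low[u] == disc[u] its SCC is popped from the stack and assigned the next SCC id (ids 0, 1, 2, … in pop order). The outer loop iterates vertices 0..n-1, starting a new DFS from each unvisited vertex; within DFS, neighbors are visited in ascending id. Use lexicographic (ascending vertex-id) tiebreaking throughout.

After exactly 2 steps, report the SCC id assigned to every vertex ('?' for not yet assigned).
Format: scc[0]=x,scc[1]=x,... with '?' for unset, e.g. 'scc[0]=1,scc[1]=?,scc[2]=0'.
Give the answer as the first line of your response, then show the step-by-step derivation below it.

scc[0]=0,scc[1]=?,scc[2]=0,scc[3]=?,scc[4]=?

step 1: low=(low[0]=0,low[1]=?,low[2]=0,low[3]=?,low[4]=?); scc=(scc[0]=?,scc[1]=?,scc[2]=?,scc[3]=?,scc[4]=?)
step 2: low=(low[0]=0,low[1]=?,low[2]=0,low[3]=?,low[4]=?); scc=(scc[0]=0,scc[1]=?,scc[2]=0,scc[3]=?,scc[4]=?)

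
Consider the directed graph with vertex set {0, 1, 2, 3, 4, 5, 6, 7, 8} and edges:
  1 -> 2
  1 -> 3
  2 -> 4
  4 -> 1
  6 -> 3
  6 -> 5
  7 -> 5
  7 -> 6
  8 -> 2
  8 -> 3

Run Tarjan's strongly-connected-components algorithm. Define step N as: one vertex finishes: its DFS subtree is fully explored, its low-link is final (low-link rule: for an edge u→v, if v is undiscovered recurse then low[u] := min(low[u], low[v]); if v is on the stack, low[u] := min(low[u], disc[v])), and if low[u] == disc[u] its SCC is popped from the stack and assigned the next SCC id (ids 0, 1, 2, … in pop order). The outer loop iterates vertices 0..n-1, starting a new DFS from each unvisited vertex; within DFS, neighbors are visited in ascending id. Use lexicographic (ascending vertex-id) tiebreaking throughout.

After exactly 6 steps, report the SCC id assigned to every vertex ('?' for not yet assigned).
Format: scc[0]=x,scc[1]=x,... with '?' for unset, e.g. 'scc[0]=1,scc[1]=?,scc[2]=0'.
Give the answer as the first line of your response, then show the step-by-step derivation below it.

scc[0]=0,scc[1]=2,scc[2]=2,scc[3]=1,scc[4]=2,scc[5]=3,scc[6]=?,scc[7]=?,scc[8]=?

step 1: low=(low[0]=0,low[1]=?,low[2]=?,low[3]=?,low[4]=?,low[5]=?,low[6]=?,low[7]=?,low[8]=?); scc=(scc[0]=0,scc[1]=?,scc[2]=?,scc[3]=?,scc[4]=?,scc[5]=?,scc[6]=?,scc[7]=?,scc[8]=?)
step 2: low=(low[0]=0,low[1]=1,low[2]=2,low[3]=?,low[4]=1,low[5]=?,low[6]=?,low[7]=?,low[8]=?); scc=(scc[0]=0,scc[1]=?,scc[2]=?,scc[3]=?,scc[4]=?,scc[5]=?,scc[6]=?,scc[7]=?,scc[8]=?)
step 3: low=(low[0]=0,low[1]=1,low[2]=1,low[3]=?,low[4]=1,low[5]=?,low[6]=?,low[7]=?,low[8]=?); scc=(scc[0]=0,scc[1]=?,scc[2]=?,scc[3]=?,scc[4]=?,scc[5]=?,scc[6]=?,scc[7]=?,scc[8]=?)
step 4: low=(low[0]=0,low[1]=1,low[2]=1,low[3]=4,low[4]=1,low[5]=?,low[6]=?,low[7]=?,low[8]=?); scc=(scc[0]=0,scc[1]=?,scc[2]=?,scc[3]=1,scc[4]=?,scc[5]=?,scc[6]=?,scc[7]=?,scc[8]=?)
step 5: low=(low[0]=0,low[1]=1,low[2]=1,low[3]=4,low[4]=1,low[5]=?,low[6]=?,low[7]=?,low[8]=?); scc=(scc[0]=0,scc[1]=2,scc[2]=2,scc[3]=1,scc[4]=2,scc[5]=?,scc[6]=?,scc[7]=?,scc[8]=?)
step 6: low=(low[0]=0,low[1]=1,low[2]=1,low[3]=4,low[4]=1,low[5]=5,low[6]=?,low[7]=?,low[8]=?); scc=(scc[0]=0,scc[1]=2,scc[2]=2,scc[3]=1,scc[4]=2,scc[5]=3,scc[6]=?,scc[7]=?,scc[8]=?)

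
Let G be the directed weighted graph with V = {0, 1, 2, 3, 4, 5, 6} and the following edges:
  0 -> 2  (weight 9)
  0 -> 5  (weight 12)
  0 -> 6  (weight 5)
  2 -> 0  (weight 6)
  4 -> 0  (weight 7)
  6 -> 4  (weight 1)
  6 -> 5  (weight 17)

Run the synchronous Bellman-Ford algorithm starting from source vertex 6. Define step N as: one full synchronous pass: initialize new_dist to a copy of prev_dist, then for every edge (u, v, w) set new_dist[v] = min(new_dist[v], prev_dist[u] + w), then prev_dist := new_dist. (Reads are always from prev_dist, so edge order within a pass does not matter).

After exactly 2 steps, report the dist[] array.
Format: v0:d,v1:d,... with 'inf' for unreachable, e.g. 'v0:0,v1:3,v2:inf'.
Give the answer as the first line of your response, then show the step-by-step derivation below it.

v0:8,v1:inf,v2:inf,v3:inf,v4:1,v5:17,v6:0

step 1: dist = v0:inf,v1:inf,v2:inf,v3:inf,v4:1,v5:17,v6:0
step 2: dist = v0:8,v1:inf,v2:inf,v3:inf,v4:1,v5:17,v6:0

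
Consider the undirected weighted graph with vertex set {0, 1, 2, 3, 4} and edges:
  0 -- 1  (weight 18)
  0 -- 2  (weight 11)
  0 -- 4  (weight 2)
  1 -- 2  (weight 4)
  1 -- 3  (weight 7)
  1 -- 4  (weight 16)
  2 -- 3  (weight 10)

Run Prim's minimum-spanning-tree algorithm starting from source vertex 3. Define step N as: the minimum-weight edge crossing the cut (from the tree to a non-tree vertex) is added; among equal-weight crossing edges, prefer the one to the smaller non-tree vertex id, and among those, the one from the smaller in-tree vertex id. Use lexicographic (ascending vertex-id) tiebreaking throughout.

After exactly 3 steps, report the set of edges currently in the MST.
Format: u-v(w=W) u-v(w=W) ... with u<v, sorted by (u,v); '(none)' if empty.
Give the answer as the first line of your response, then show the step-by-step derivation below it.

0-2(w=11) 1-2(w=4) 1-3(w=7)

step 1: add edge 1-3 (w=7); MST = {1-3(w=7)}
step 2: add edge 1-2 (w=4); MST = {1-2(w=4) 1-3(w=7)}
step 3: add edge 0-2 (w=11); MST = {0-2(w=11) 1-2(w=4) 1-3(w=7)}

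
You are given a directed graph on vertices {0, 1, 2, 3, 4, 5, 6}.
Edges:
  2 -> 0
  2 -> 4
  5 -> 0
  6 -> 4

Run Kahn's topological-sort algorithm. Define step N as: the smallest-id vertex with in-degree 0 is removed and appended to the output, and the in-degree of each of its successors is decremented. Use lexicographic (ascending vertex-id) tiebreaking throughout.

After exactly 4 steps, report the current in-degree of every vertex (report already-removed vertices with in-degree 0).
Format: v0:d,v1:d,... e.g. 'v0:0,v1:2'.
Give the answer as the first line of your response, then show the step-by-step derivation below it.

v0:0,v1:0,v2:0,v3:0,v4:1,v5:0,v6:0

step 1: output 1; order=[1]; indeg=(2,0,0,0,2,0,0)
step 2: output 2; order=[1,2]; indeg=(1,0,0,0,1,0,0)
step 3: output 3; order=[1,2,3]; indeg=(1,0,0,0,1,0,0)
step 4: output 5; order=[1,2,3,5]; indeg=(0,0,0,0,1,0,0)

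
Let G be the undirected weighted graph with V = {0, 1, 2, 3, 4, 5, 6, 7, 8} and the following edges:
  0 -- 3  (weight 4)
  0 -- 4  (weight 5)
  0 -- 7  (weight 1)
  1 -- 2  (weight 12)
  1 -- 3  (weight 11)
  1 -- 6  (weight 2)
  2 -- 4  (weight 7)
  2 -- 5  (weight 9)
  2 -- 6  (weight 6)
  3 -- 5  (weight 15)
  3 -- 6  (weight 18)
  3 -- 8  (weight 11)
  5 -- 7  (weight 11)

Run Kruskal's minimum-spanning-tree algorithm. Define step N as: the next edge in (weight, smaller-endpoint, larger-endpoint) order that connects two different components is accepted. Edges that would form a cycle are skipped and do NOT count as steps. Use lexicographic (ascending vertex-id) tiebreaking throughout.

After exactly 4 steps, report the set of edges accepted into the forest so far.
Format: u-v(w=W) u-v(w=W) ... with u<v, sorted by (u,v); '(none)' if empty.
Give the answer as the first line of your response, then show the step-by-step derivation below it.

0-3(w=4) 0-4(w=5) 0-7(w=1) 1-6(w=2)

step 1: add edge 0-7 (w=1); MST = {0-7(w=1)}
step 2: add edge 1-6 (w=2); MST = {0-7(w=1) 1-6(w=2)}
step 3: add edge 0-3 (w=4); MST = {0-3(w=4) 0-7(w=1) 1-6(w=2)}
step 4: add edge 0-4 (w=5); MST = {0-3(w=4) 0-4(w=5) 0-7(w=1) 1-6(w=2)}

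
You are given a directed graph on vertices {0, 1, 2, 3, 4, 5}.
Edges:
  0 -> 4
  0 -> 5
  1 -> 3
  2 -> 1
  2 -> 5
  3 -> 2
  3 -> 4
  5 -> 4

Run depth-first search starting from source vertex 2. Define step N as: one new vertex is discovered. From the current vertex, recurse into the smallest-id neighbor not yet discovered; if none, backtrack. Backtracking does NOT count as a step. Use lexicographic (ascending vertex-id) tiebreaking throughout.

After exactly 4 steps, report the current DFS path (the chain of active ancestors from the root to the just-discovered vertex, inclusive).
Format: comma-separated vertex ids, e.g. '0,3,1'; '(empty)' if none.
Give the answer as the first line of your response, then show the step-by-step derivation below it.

2,1,3,4

step 1: discover 2; path=2; order=2
step 2: discover 1; path=2>1; order=2,1
step 3: discover 3; path=2>1>3; order=2,1,3
step 4: discover 4; path=2>1>3>4; order=2,1,3,4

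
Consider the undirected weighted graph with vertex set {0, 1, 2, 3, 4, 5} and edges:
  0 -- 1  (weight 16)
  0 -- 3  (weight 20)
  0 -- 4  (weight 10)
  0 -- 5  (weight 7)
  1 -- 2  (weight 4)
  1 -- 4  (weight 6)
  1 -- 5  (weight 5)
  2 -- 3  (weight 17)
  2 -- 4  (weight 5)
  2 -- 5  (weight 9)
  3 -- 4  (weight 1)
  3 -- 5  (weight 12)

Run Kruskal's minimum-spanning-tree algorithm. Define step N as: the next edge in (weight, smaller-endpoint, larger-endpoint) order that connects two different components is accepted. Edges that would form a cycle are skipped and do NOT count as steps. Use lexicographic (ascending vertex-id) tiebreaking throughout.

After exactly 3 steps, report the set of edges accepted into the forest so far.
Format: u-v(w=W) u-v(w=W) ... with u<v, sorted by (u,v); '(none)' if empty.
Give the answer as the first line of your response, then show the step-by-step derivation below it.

1-2(w=4) 1-5(w=5) 3-4(w=1)

step 1: add edge 3-4 (w=1); MST = {3-4(w=1)}
step 2: add edge 1-2 (w=4); MST = {1-2(w=4) 3-4(w=1)}
step 3: add edge 1-5 (w=5); MST = {1-2(w=4) 1-5(w=5) 3-4(w=1)}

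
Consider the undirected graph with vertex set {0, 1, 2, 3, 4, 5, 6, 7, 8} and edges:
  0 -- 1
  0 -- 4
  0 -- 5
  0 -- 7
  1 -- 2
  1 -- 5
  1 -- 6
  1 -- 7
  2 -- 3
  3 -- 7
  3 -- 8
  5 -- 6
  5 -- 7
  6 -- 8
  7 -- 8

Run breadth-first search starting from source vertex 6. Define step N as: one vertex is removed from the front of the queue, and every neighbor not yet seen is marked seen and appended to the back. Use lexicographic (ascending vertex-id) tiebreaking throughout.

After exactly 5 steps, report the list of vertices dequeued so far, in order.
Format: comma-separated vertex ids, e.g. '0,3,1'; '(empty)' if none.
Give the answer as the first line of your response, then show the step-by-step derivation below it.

6,1,5,8,0

step 1: dequeue 6; queue=[1,5,8]; order=6
step 2: dequeue 1; queue=[5,8,0,2,7]; order=6,1
step 3: dequeue 5; queue=[8,0,2,7]; order=6,1,5
step 4: dequeue 8; queue=[0,2,7,3]; order=6,1,5,8
step 5: dequeue 0; queue=[2,7,3,4]; order=6,1,5,8,0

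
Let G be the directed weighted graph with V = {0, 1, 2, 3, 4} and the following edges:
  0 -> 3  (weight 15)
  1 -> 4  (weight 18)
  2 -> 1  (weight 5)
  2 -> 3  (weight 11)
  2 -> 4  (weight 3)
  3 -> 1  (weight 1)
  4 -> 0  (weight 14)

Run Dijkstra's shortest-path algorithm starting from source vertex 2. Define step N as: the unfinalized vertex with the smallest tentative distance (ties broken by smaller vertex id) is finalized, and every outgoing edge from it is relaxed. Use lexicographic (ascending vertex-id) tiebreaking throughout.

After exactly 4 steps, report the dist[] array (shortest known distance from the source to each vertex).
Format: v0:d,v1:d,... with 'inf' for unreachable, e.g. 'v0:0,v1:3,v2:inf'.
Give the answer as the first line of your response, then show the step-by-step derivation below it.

v0:17,v1:5,v2:0,v3:11,v4:3

step 1: dist = v0:inf,v1:5,v2:0,v3:11,v4:3
step 2: dist = v0:17,v1:5,v2:0,v3:11,v4:3
step 3: dist = v0:17,v1:5,v2:0,v3:11,v4:3
step 4: dist = v0:17,v1:5,v2:0,v3:11,v4:3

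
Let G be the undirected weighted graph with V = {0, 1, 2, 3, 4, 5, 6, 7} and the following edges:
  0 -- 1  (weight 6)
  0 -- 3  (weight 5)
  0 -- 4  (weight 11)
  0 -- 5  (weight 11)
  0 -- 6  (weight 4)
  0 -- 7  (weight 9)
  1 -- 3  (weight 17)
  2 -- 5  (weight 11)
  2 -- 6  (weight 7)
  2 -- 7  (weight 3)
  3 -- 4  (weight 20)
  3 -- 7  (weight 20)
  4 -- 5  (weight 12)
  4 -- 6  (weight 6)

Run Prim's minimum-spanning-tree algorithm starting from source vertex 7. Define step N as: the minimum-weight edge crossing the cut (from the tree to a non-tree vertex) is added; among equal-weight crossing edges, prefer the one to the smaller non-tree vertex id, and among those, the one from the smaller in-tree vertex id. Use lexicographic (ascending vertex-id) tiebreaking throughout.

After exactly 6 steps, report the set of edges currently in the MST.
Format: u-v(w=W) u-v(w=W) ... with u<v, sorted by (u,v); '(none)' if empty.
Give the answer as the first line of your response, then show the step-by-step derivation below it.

0-1(w=6) 0-3(w=5) 0-6(w=4) 2-6(w=7) 2-7(w=3) 4-6(w=6)

step 1: add edge 2-7 (w=3); MST = {2-7(w=3)}
step 2: add edge 2-6 (w=7); MST = {2-6(w=7) 2-7(w=3)}
step 3: add edge 0-6 (w=4); MST = {0-6(w=4) 2-6(w=7) 2-7(w=3)}
step 4: add edge 0-3 (w=5); MST = {0-3(w=5) 0-6(w=4) 2-6(w=7) 2-7(w=3)}
step 5: add edge 0-1 (w=6); MST = {0-1(w=6) 0-3(w=5) 0-6(w=4) 2-6(w=7) 2-7(w=3)}
step 6: add edge 4-6 (w=6); MST = {0-1(w=6) 0-3(w=5) 0-6(w=4) 2-6(w=7) 2-7(w=3) 4-6(w=6)}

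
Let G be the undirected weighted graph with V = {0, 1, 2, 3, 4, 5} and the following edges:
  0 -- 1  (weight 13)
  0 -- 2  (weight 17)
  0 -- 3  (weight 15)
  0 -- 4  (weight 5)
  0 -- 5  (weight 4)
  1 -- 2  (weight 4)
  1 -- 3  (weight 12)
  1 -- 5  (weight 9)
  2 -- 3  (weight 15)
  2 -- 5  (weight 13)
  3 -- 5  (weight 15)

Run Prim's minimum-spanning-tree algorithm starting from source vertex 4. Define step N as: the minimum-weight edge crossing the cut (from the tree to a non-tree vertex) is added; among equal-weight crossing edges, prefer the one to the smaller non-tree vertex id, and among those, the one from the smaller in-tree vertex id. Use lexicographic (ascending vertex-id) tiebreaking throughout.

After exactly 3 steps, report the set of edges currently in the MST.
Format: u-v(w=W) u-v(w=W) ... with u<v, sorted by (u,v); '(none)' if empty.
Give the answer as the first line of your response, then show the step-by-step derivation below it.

0-4(w=5) 0-5(w=4) 1-5(w=9)

step 1: add edge 0-4 (w=5); MST = {0-4(w=5)}
step 2: add edge 0-5 (w=4); MST = {0-4(w=5) 0-5(w=4)}
step 3: add edge 1-5 (w=9); MST = {0-4(w=5) 0-5(w=4) 1-5(w=9)}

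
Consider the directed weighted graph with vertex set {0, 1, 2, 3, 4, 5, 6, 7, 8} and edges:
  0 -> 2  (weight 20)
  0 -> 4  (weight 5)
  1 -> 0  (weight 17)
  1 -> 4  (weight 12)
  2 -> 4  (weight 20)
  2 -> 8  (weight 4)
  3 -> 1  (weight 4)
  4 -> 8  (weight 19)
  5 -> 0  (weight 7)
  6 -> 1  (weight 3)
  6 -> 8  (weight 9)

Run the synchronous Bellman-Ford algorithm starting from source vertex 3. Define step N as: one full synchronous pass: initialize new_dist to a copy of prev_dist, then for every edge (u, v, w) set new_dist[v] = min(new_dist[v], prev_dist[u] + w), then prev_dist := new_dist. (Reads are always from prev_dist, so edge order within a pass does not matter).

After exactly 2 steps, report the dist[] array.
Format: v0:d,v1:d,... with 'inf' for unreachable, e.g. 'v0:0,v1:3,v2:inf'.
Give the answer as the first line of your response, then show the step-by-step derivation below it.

v0:21,v1:4,v2:inf,v3:0,v4:16,v5:inf,v6:inf,v7:inf,v8:inf

step 1: dist = v0:inf,v1:4,v2:inf,v3:0,v4:inf,v5:inf,v6:inf,v7:inf,v8:inf
step 2: dist = v0:21,v1:4,v2:inf,v3:0,v4:16,v5:inf,v6:inf,v7:inf,v8:inf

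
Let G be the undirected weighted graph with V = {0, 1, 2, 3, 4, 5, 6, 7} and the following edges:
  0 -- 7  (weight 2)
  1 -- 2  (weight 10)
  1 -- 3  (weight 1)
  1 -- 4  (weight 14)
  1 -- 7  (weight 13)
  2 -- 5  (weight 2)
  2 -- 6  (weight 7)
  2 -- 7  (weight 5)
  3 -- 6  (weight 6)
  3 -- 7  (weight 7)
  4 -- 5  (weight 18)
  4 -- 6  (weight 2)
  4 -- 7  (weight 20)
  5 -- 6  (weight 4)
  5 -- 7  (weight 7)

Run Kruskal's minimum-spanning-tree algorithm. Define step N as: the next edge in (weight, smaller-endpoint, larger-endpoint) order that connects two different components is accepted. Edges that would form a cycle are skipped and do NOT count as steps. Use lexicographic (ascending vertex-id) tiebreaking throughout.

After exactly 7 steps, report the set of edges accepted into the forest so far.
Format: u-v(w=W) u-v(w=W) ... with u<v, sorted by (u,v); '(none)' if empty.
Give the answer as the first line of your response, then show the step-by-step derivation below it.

0-7(w=2) 1-3(w=1) 2-5(w=2) 2-7(w=5) 3-6(w=6) 4-6(w=2) 5-6(w=4)

step 1: add edge 1-3 (w=1); MST = {1-3(w=1)}
step 2: add edge 0-7 (w=2); MST = {0-7(w=2) 1-3(w=1)}
step 3: add edge 2-5 (w=2); MST = {0-7(w=2) 1-3(w=1) 2-5(w=2)}
step 4: add edge 4-6 (w=2); MST = {0-7(w=2) 1-3(w=1) 2-5(w=2) 4-6(w=2)}
step 5: add edge 5-6 (w=4); MST = {0-7(w=2) 1-3(w=1) 2-5(w=2) 4-6(w=2) 5-6(w=4)}
step 6: add edge 2-7 (w=5); MST = {0-7(w=2) 1-3(w=1) 2-5(w=2) 2-7(w=5) 4-6(w=2) 5-6(w=4)}
step 7: add edge 3-6 (w=6); MST = {0-7(w=2) 1-3(w=1) 2-5(w=2) 2-7(w=5) 3-6(w=6) 4-6(w=2) 5-6(w=4)}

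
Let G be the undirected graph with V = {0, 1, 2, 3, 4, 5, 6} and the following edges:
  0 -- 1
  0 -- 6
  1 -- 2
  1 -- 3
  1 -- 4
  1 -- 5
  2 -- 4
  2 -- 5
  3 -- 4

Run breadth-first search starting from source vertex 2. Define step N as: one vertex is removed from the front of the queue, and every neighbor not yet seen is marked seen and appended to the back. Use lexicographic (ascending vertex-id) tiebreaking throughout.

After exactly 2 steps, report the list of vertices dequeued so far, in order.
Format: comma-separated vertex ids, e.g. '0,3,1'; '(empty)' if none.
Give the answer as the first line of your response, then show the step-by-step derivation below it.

2,1

step 1: dequeue 2; queue=[1,4,5]; order=2
step 2: dequeue 1; queue=[4,5,0,3]; order=2,1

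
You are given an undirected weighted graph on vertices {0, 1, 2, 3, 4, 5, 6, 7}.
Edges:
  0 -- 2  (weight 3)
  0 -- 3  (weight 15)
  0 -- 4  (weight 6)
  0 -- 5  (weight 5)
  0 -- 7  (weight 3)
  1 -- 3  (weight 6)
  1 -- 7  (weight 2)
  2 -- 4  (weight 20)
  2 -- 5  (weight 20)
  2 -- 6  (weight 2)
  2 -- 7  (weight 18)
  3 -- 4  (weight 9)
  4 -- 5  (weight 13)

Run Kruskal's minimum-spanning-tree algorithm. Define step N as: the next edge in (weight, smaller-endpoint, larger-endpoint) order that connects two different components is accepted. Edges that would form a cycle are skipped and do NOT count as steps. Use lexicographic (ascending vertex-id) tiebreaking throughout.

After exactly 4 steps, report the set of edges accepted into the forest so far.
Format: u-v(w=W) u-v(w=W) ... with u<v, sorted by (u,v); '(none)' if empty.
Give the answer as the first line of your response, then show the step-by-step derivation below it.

0-2(w=3) 0-7(w=3) 1-7(w=2) 2-6(w=2)

step 1: add edge 1-7 (w=2); MST = {1-7(w=2)}
step 2: add edge 2-6 (w=2); MST = {1-7(w=2) 2-6(w=2)}
step 3: add edge 0-2 (w=3); MST = {0-2(w=3) 1-7(w=2) 2-6(w=2)}
step 4: add edge 0-7 (w=3); MST = {0-2(w=3) 0-7(w=3) 1-7(w=2) 2-6(w=2)}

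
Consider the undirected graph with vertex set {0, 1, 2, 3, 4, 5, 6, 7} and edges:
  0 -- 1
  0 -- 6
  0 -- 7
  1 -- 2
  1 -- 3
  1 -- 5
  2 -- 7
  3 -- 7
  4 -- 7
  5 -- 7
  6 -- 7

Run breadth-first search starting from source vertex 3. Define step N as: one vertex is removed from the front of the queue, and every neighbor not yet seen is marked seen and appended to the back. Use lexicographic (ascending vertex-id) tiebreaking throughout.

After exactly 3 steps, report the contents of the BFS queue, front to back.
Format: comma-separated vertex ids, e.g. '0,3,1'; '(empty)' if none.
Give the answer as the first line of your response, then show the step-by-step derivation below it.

0,2,5,4,6

step 1: dequeue 3; queue=[1,7]; order=3
step 2: dequeue 1; queue=[7,0,2,5]; order=3,1
step 3: dequeue 7; queue=[0,2,5,4,6]; order=3,1,7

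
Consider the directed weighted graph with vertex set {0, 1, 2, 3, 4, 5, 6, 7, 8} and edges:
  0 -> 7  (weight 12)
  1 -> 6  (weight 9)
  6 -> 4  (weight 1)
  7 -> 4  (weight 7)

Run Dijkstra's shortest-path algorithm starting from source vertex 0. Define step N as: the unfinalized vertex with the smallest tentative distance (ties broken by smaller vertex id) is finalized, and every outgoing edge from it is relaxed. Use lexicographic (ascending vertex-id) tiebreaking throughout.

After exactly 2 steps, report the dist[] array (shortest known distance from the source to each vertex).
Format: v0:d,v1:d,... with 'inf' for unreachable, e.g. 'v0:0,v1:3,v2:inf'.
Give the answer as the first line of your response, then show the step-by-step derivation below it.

v0:0,v1:inf,v2:inf,v3:inf,v4:19,v5:inf,v6:inf,v7:12,v8:inf

step 1: dist = v0:0,v1:inf,v2:inf,v3:inf,v4:inf,v5:inf,v6:inf,v7:12,v8:inf
step 2: dist = v0:0,v1:inf,v2:inf,v3:inf,v4:19,v5:inf,v6:inf,v7:12,v8:inf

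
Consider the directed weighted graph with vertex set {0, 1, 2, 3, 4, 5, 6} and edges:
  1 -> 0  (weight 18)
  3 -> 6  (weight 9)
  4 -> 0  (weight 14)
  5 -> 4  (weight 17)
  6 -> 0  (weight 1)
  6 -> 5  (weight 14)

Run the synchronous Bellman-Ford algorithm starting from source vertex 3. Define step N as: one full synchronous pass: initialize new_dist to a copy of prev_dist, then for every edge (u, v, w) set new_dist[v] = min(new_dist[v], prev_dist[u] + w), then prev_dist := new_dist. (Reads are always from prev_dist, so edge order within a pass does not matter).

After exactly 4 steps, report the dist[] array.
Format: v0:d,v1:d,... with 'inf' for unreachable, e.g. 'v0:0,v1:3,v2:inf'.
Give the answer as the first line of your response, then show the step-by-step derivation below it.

v0:10,v1:inf,v2:inf,v3:0,v4:40,v5:23,v6:9

step 1: dist = v0:inf,v1:inf,v2:inf,v3:0,v4:inf,v5:inf,v6:9
step 2: dist = v0:10,v1:inf,v2:inf,v3:0,v4:inf,v5:23,v6:9
step 3: dist = v0:10,v1:inf,v2:inf,v3:0,v4:40,v5:23,v6:9
step 4: dist = v0:10,v1:inf,v2:inf,v3:0,v4:40,v5:23,v6:9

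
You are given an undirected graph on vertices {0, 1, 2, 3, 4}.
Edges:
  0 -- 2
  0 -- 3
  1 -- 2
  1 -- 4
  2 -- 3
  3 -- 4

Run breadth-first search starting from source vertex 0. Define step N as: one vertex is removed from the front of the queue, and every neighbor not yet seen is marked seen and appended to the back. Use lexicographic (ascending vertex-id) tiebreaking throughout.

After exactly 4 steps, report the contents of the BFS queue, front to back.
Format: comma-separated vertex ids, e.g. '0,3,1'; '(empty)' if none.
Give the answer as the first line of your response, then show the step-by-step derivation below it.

4

step 1: dequeue 0; queue=[2,3]; order=0
step 2: dequeue 2; queue=[3,1]; order=0,2
step 3: dequeue 3; queue=[1,4]; order=0,2,3
step 4: dequeue 1; queue=[4]; order=0,2,3,1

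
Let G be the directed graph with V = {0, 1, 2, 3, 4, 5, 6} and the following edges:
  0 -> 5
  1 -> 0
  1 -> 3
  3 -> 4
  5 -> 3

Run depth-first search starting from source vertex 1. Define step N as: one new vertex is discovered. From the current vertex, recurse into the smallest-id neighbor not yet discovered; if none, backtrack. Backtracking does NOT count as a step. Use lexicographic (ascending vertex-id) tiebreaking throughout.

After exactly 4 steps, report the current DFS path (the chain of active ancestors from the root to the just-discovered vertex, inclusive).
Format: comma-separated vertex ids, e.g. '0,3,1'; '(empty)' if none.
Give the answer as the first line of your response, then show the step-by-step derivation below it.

1,0,5,3

step 1: discover 1; path=1; order=1
step 2: discover 0; path=1>0; order=1,0
step 3: discover 5; path=1>0>5; order=1,0,5
step 4: discover 3; path=1>0>5>3; order=1,0,5,3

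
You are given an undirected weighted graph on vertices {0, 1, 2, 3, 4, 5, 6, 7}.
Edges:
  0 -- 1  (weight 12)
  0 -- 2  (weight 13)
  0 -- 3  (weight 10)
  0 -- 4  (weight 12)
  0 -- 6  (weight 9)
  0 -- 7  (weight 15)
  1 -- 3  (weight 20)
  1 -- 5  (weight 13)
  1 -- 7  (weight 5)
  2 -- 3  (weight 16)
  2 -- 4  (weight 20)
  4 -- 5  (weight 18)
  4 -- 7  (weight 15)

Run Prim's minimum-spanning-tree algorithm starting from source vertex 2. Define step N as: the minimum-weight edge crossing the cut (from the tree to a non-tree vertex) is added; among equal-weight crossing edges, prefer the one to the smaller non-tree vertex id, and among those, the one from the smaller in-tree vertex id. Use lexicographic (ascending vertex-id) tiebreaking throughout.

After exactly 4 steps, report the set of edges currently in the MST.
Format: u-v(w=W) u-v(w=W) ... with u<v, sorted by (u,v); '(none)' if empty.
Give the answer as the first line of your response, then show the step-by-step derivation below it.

0-1(w=12) 0-2(w=13) 0-3(w=10) 0-6(w=9)

step 1: add edge 0-2 (w=13); MST = {0-2(w=13)}
step 2: add edge 0-6 (w=9); MST = {0-2(w=13) 0-6(w=9)}
step 3: add edge 0-3 (w=10); MST = {0-2(w=13) 0-3(w=10) 0-6(w=9)}
step 4: add edge 0-1 (w=12); MST = {0-1(w=12) 0-2(w=13) 0-3(w=10) 0-6(w=9)}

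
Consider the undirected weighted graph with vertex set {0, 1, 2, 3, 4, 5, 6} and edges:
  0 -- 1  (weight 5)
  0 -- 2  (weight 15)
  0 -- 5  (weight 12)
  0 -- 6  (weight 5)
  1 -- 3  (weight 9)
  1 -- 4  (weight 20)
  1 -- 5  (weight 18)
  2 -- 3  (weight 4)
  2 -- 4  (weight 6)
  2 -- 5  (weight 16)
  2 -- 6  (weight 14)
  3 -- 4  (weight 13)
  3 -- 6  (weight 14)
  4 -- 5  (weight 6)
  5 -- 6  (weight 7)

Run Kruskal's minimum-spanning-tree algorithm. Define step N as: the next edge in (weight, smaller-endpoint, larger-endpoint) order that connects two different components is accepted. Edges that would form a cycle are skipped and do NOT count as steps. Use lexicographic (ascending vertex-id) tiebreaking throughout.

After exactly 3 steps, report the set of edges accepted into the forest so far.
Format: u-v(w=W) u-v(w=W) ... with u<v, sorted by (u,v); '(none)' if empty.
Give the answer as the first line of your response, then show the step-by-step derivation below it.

0-1(w=5) 0-6(w=5) 2-3(w=4)

step 1: add edge 2-3 (w=4); MST = {2-3(w=4)}
step 2: add edge 0-1 (w=5); MST = {0-1(w=5) 2-3(w=4)}
step 3: add edge 0-6 (w=5); MST = {0-1(w=5) 0-6(w=5) 2-3(w=4)}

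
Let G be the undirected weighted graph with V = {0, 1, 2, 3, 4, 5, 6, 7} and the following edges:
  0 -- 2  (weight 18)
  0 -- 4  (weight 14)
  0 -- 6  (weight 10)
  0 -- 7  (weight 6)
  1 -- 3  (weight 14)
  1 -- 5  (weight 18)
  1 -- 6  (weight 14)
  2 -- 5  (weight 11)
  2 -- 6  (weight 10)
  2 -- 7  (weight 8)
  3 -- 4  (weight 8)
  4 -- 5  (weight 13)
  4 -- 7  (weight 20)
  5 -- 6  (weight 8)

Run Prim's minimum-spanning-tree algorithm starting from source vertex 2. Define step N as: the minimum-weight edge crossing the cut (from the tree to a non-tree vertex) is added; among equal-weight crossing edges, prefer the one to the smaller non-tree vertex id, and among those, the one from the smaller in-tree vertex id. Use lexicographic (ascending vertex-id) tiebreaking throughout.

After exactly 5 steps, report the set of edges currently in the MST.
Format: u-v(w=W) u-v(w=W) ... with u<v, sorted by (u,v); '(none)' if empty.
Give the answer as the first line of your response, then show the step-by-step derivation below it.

0-6(w=10) 0-7(w=6) 2-7(w=8) 4-5(w=13) 5-6(w=8)

step 1: add edge 2-7 (w=8); MST = {2-7(w=8)}
step 2: add edge 0-7 (w=6); MST = {0-7(w=6) 2-7(w=8)}
step 3: add edge 0-6 (w=10); MST = {0-6(w=10) 0-7(w=6) 2-7(w=8)}
step 4: add edge 5-6 (w=8); MST = {0-6(w=10) 0-7(w=6) 2-7(w=8) 5-6(w=8)}
step 5: add edge 4-5 (w=13); MST = {0-6(w=10) 0-7(w=6) 2-7(w=8) 4-5(w=13) 5-6(w=8)}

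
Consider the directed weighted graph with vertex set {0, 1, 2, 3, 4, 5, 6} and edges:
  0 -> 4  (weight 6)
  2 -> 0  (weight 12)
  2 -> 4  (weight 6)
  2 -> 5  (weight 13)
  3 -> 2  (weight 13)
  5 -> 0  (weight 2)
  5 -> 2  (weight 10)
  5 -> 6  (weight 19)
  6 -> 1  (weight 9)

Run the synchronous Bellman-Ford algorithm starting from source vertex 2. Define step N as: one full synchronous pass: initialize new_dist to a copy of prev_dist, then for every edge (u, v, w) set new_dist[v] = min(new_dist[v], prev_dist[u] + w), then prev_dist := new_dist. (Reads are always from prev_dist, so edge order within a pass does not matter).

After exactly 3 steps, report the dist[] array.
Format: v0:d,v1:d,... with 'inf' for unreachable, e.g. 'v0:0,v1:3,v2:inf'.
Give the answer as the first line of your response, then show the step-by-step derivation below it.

v0:12,v1:41,v2:0,v3:inf,v4:6,v5:13,v6:32

step 1: dist = v0:12,v1:inf,v2:0,v3:inf,v4:6,v5:13,v6:inf
step 2: dist = v0:12,v1:inf,v2:0,v3:inf,v4:6,v5:13,v6:32
step 3: dist = v0:12,v1:41,v2:0,v3:inf,v4:6,v5:13,v6:32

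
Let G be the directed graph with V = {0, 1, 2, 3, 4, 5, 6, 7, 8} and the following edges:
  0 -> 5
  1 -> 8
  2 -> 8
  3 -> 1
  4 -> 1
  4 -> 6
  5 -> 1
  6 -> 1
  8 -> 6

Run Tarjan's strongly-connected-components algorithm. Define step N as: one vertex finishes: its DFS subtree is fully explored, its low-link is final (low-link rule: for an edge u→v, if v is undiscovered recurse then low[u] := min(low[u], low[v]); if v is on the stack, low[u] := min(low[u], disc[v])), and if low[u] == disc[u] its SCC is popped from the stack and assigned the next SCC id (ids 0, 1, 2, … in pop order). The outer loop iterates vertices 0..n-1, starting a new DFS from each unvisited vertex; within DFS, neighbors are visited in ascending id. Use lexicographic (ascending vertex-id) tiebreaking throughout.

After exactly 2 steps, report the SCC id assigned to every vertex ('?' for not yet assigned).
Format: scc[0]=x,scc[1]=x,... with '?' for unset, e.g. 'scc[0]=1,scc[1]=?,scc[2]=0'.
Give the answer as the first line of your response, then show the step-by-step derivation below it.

scc[0]=?,scc[1]=?,scc[2]=?,scc[3]=?,scc[4]=?,scc[5]=?,scc[6]=?,scc[7]=?,scc[8]=?

step 1: low=(low[0]=0,low[1]=2,low[2]=?,low[3]=?,low[4]=?,low[5]=1,low[6]=2,low[7]=?,low[8]=3); scc=(scc[0]=?,scc[1]=?,scc[2]=?,scc[3]=?,scc[4]=?,scc[5]=?,scc[6]=?,scc[7]=?,scc[8]=?)
step 2: low=(low[0]=0,low[1]=2,low[2]=?,low[3]=?,low[4]=?,low[5]=1,low[6]=2,low[7]=?,low[8]=2); scc=(scc[0]=?,scc[1]=?,scc[2]=?,scc[3]=?,scc[4]=?,scc[5]=?,scc[6]=?,scc[7]=?,scc[8]=?)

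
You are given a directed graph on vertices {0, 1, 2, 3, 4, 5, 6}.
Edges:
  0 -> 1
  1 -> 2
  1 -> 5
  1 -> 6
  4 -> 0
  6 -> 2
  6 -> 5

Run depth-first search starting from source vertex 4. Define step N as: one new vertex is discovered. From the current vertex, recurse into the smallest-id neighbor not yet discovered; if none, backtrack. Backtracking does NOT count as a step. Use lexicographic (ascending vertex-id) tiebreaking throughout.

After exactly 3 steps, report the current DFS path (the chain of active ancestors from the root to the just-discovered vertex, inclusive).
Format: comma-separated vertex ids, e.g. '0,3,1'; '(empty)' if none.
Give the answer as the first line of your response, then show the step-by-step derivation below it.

4,0,1

step 1: discover 4; path=4; order=4
step 2: discover 0; path=4>0; order=4,0
step 3: discover 1; path=4>0>1; order=4,0,1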